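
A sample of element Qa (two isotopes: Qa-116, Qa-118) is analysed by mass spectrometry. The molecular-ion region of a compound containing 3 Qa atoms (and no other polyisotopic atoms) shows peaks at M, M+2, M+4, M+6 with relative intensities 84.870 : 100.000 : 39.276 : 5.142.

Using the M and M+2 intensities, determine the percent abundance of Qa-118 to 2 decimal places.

Write p for the Qa-116 fraction. I(M+2)/I(M) = [C(3,1)·p^2·(1−p)] / p^3 = 3·(1−p)/p = 100.000/84.870 = 1.1783
(1−p)/p = 1.1783/3 = 0.3928  ⇒  p = 1/(1 + 0.3928) = 0.7180
Qa-116: 71.80%, Qa-118: 28.20%.

28.20%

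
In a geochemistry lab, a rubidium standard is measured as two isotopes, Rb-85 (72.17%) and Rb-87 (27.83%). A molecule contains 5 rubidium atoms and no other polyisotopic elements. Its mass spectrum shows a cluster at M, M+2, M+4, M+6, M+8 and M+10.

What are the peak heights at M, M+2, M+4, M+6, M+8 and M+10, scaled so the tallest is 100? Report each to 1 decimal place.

Expanding (0.7217 + 0.2783)^5:
P(M) = 0.7217^5 = 0.195787
P(M+2) = 5 × 0.7217^4 × 0.2783^1 = 0.377494
P(M+4) = 10 × 0.7217^3 × 0.2783^2 = 0.291136
P(M+6) = 10 × 0.7217^2 × 0.2783^3 = 0.112267
P(M+8) = 5 × 0.7217^1 × 0.2783^4 = 0.021646
P(M+10) = 0.2783^5 = 0.001669
The M+2 peak is largest (0.377494); scaling to 100 gives 51.9 : 100.0 : 77.1 : 29.7 : 5.7 : 0.4.

51.9 : 100.0 : 77.1 : 29.7 : 5.7 : 0.4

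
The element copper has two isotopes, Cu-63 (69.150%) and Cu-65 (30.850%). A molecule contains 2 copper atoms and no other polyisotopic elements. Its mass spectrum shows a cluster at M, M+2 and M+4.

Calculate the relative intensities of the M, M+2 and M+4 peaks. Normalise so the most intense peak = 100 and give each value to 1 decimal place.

Each Cu atom is independently Cu-63 (p = 0.69150) or Cu-65 (q = 0.30850); the cluster is the binomial expansion (p + q)^2.
P(M) = 0.69150^2 = 0.478172
P(M+2) = 2 × 0.69150^1 × 0.30850^1 = 0.426656
P(M+4) = 0.30850^2 = 0.095172
The M peak is largest (0.478172); scaling to 100 gives 100.0 : 89.2 : 19.9.

100.0 : 89.2 : 19.9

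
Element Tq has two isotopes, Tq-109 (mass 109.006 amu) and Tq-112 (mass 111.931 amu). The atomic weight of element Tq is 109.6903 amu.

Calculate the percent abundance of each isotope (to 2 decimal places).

Writing the weighted mean with unknown fraction x of Tq-109:
109.006·x + 111.931·(1 − x) = 109.6903
(109.006 − 111.931)·x = 109.6903 − 111.931
x = -2.2407 / -2.925 = 0.76605 → 76.61% Tq-109, 23.39% Tq-112.

Tq-109: 76.61%, Tq-112: 23.39%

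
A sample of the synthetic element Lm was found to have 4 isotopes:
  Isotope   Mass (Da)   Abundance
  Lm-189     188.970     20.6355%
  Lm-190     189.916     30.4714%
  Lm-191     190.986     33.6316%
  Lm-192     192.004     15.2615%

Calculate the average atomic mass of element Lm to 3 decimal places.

Weight each isotope mass by its fractional abundance: 0.206355 × 188.970 + 0.304714 × 189.916 + 0.336316 × 190.986 + 0.152615 × 192.004
= 38.9949 + 57.8701 + 64.2316 + 29.3027 = 190.3993 Da

190.399 Da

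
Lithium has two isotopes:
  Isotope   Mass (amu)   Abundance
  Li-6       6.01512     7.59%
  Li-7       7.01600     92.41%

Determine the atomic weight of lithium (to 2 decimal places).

6.94 amu

Ar = Σ fᵢ·mᵢ = 0.0759 × 6.01512 + 0.9241 × 7.01600
= 0.456548 + 6.483486 = 6.940034 amu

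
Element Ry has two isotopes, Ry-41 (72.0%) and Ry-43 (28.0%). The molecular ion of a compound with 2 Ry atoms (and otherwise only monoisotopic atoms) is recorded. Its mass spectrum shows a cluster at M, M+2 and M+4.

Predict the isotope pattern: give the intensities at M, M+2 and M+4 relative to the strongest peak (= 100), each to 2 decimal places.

Each Ry atom is independently Ry-41 (p = 0.720) or Ry-43 (q = 0.280); the cluster is the binomial expansion (p + q)^2.
P(M) = 0.720^2 = 0.518400
P(M+2) = 2 × 0.720^1 × 0.280^1 = 0.403200
P(M+4) = 0.280^2 = 0.078400
The M peak is largest (0.518400); scaling to 100 gives 100.00 : 77.78 : 15.12.

100.00 : 77.78 : 15.12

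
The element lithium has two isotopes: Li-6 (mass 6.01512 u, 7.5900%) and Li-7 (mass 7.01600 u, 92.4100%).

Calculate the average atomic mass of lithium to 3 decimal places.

6.940 u

The abundance-weighted mean is 0.075900 × 6.01512 + 0.924100 × 7.01600
= 0.456548 + 6.483486 = 6.940034 u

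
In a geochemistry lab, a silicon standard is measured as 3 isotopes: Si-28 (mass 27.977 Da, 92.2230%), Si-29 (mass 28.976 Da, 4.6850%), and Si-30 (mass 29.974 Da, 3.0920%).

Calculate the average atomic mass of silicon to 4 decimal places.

Average mass = Σ (abundance × isotope mass) = 0.922230 × 27.977 + 0.046850 × 28.976 + 0.030920 × 29.974
= 25.80123 + 1.35753 + 0.92680 = 28.08556 Da

28.0856 Da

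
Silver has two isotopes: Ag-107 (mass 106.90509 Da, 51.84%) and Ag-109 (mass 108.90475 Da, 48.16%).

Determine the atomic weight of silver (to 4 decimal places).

107.8681 Da

Ar = Σ fᵢ·mᵢ = 0.5184 × 106.90509 + 0.4816 × 108.90475
= 55.419599 + 52.448528 = 107.868127 Da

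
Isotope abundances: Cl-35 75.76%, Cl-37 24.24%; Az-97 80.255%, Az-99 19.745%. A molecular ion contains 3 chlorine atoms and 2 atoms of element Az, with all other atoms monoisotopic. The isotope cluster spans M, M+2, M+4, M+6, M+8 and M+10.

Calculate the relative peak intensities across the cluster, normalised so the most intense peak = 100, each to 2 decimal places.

Chlorine pattern (n=3): 0.4348304 : 0.41738208 : 0.13354464 : 0.01424288
Element Az pattern (n=2): 0.6440865 : 0.316927 : 0.0389865
Convolve the two distributions (both contribute in 2-u steps):
  M: 0.4348304×0.6440865 = 0.280068
  M+2: 0.4348304×0.316927 + 0.41738208×0.6440865 = 0.406640
  M+4: 0.4348304×0.0389865 + 0.41738208×0.316927 + 0.13354464×0.6440865 = 0.235246
  M+6: 0.41738208×0.0389865 + 0.13354464×0.316927 + 0.01424288×0.6440865 = 0.067770
  M+8: 0.13354464×0.0389865 + 0.01424288×0.316927 = 0.009720
  M+10: 0.01424288×0.0389865 = 0.000555
Scale to base peak (0.406640) = 100: 68.87 : 100.00 : 57.85 : 16.67 : 2.39 : 0.14

68.87 : 100.00 : 57.85 : 16.67 : 2.39 : 0.14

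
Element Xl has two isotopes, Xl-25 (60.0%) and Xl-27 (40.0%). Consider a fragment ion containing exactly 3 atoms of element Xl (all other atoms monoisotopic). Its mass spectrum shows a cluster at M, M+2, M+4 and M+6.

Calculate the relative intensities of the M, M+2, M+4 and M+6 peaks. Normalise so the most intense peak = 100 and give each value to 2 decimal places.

50.00 : 100.00 : 66.67 : 14.81

Expanding (0.600 + 0.400)^3:
P(M) = 0.600^3 = 0.216000
P(M+2) = 3 × 0.600^2 × 0.400^1 = 0.432000
P(M+4) = 3 × 0.600^1 × 0.400^2 = 0.288000
P(M+6) = 0.400^3 = 0.064000
The M+2 peak is largest (0.432000); scaling to 100 gives 50.00 : 100.00 : 66.67 : 14.81.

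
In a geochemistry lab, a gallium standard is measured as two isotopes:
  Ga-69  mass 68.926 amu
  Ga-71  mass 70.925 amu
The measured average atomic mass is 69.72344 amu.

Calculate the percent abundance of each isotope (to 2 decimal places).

Writing the weighted mean with unknown fraction x of Ga-69:
68.926·x + 70.925·(1 − x) = 69.72344
(68.926 − 70.925)·x = 69.72344 − 70.925
x = -1.20156 / -1.999 = 0.60108 → 60.11% Ga-69, 39.89% Ga-71.

Ga-69: 60.11%, Ga-71: 39.89%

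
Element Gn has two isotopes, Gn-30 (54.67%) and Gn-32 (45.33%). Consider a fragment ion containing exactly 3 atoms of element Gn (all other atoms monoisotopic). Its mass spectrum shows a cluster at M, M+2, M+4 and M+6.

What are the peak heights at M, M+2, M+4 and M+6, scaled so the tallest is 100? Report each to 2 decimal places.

Expanding (0.5467 + 0.4533)^3:
P(M) = 0.5467^3 = 0.163398
P(M+2) = 3 × 0.5467^2 × 0.4533^1 = 0.406448
P(M+4) = 3 × 0.5467^1 × 0.4533^2 = 0.337009
P(M+6) = 0.4533^3 = 0.093144
The M+2 peak is largest (0.406448); scaling to 100 gives 40.20 : 100.00 : 82.92 : 22.92.

40.20 : 100.00 : 82.92 : 22.92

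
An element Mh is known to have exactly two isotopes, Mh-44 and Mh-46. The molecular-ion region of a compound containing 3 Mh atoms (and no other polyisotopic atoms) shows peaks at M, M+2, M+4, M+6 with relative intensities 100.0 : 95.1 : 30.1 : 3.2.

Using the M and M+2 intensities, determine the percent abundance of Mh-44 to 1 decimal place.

75.9%

If p is the fraction of Mh that is Mh-44, then I(M+2)/I(M) = [C(3,1)·p^2·(1−p)] / p^3 = 3·(1−p)/p = 95.1/100.0 = 0.9510
(1−p)/p = 0.9510/3 = 0.3170  ⇒  p = 1/(1 + 0.3170) = 0.7593
Mh-44: 75.9%, Mh-46: 24.1%.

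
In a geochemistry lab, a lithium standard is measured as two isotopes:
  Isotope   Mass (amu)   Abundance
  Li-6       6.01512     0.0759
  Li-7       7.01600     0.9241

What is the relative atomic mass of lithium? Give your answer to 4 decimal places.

The abundance-weighted mean is 0.0759 × 6.01512 + 0.9241 × 7.01600
= 0.456548 + 6.483486 = 6.940034 amu

6.9400 amu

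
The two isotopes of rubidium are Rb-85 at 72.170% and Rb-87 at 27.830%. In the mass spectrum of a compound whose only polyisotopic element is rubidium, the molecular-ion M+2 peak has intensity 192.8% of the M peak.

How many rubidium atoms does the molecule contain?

5

For n independent Rb atoms, I(M+2)/I(M) = n · (abundance Rb-87) / (abundance Rb-85) = n · 0.27830/0.72170.
n = 1.928 × 0.72170/0.27830 = 5.00 ≈ 5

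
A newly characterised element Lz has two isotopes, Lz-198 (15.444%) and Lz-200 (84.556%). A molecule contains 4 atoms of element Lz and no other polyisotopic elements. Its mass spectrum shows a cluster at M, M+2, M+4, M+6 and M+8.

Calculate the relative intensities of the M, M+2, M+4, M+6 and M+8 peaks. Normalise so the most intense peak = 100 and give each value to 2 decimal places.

0.11 : 2.44 : 20.02 : 73.06 : 100.00

Each Lz atom is independently Lz-198 (p = 0.15444) or Lz-200 (q = 0.84556); the cluster is the binomial expansion (p + q)^4.
P(M) = 0.15444^4 = 0.000569
P(M+2) = 4 × 0.15444^3 × 0.84556^1 = 0.012459
P(M+4) = 6 × 0.15444^2 × 0.84556^2 = 0.102320
P(M+6) = 4 × 0.15444^1 × 0.84556^3 = 0.373468
P(M+8) = 0.84556^4 = 0.511185
The M+8 peak is largest (0.511185); scaling to 100 gives 0.11 : 2.44 : 20.02 : 73.06 : 100.00.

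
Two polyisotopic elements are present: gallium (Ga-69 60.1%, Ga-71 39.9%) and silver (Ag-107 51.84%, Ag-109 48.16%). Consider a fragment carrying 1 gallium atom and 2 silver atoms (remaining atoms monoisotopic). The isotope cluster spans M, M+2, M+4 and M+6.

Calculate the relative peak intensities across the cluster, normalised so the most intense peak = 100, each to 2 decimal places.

Gallium pattern (n=1): 0.6010 : 0.3990
Silver pattern (n=2): 0.26873856 : 0.49932288 : 0.23193856
Convolve the two distributions (both contribute in 2-u steps):
  M: 0.6010×0.26873856 = 0.161512
  M+2: 0.6010×0.49932288 + 0.3990×0.26873856 = 0.407320
  M+4: 0.6010×0.23193856 + 0.3990×0.49932288 = 0.338625
  M+6: 0.3990×0.23193856 = 0.092543
Scale to base peak (0.407320) = 100: 39.65 : 100.00 : 83.13 : 22.72

39.65 : 100.00 : 83.13 : 22.72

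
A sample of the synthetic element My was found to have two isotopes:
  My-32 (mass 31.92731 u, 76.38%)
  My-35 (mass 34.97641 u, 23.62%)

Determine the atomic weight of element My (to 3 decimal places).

32.648 u

Ar = Σ fᵢ·mᵢ = 0.7638 × 31.92731 + 0.2362 × 34.97641
= 24.386079 + 8.261428 = 32.647507 u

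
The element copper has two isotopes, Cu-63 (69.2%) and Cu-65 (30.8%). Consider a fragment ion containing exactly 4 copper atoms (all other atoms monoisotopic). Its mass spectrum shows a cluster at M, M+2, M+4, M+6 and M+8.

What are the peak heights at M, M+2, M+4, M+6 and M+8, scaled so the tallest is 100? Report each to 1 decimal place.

The 4 Cu atoms are independent, so intensities follow the terms of (0.692 + 0.308)^4.
P(M) = 0.692^4 = 0.229311
P(M+2) = 4 × 0.692^3 × 0.308^1 = 0.408253
P(M+4) = 6 × 0.692^2 × 0.308^2 = 0.272562
P(M+6) = 4 × 0.692^1 × 0.308^3 = 0.080876
P(M+8) = 0.308^4 = 0.008999
The M+2 peak is largest (0.408253); scaling to 100 gives 56.2 : 100.0 : 66.8 : 19.8 : 2.2.

56.2 : 100.0 : 66.8 : 19.8 : 2.2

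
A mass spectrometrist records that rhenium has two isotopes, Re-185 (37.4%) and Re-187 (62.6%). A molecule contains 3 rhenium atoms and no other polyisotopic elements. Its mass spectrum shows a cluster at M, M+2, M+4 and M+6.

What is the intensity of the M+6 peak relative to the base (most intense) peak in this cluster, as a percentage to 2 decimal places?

55.79%

Term probabilities: M 0.0523, M+2 0.2627, M+4 0.4397, M+6 0.2453. Base peak = M+4.
P(M+4) = C(3,2) × 0.374^1 × 0.626^2 = 3 × 0.3740 × 0.391876 = 0.439685 (base)
P(M+6) = C(3,3) × 0.374^0 × 0.626^3 = 1 × 1.0000 × 0.24531438 = 0.245314
Relative intensity = 0.245314 / 0.439685 × 100 = 55.79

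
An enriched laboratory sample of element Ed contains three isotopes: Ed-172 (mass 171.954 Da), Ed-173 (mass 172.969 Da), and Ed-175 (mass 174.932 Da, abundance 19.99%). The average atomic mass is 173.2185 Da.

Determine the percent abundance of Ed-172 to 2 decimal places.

14.08%

Let x and y be the fractions of Ed-172 and Ed-173. Then x + y = 1 − 0.1999 = 0.8001 and 171.954x + 172.969y = 173.2185 − 0.1999×174.932 = 138.2495932.
Substituting: 171.954x + 172.969(0.8001 − x) = 138.2495932
(171.954 − 172.969)x = -0.1429037  ⇒  x = 0.14079, y = 0.65931
Ed-172: 14.08%, Ed-173: 65.93%.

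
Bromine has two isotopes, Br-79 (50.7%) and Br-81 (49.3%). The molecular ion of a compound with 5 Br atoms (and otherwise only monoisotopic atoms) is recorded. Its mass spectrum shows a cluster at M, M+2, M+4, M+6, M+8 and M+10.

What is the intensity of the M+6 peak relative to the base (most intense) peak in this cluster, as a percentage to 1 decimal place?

Term probabilities: M 0.0335, M+2 0.1629, M+4 0.3168, M+6 0.3080, M+8 0.1497, M+10 0.0291. Base peak = M+4.
P(M+4) = C(5,2) × 0.507^3 × 0.493^2 = 10 × 0.13032384 × 0.243049 = 0.316751 (base)
P(M+6) = C(5,3) × 0.507^2 × 0.493^3 = 10 × 0.257049 × 0.11982316 = 0.308004
Relative intensity = 0.308004 / 0.316751 × 100 = 97.2

97.2%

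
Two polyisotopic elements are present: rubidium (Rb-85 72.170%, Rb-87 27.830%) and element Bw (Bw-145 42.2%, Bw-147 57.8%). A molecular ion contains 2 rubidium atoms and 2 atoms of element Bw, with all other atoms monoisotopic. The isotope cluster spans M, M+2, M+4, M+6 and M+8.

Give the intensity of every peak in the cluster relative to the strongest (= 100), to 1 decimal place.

24.2 : 84.9 : 100.0 : 44.8 : 6.7

Rubidium pattern (n=2): 0.52085089 : 0.40169822 : 0.07745089
Element Bw pattern (n=2): 0.178084 : 0.487832 : 0.334084
Convolve the two distributions (both contribute in 2-u steps):
  M: 0.52085089×0.178084 = 0.092755
  M+2: 0.52085089×0.487832 + 0.40169822×0.178084 = 0.325624
  M+4: 0.52085089×0.334084 + 0.40169822×0.487832 + 0.07745089×0.178084 = 0.383762
  M+6: 0.40169822×0.334084 + 0.07745089×0.487832 = 0.171984
  M+8: 0.07745089×0.334084 = 0.025875
Scale to base peak (0.383762) = 100: 24.2 : 84.9 : 100.0 : 44.8 : 6.7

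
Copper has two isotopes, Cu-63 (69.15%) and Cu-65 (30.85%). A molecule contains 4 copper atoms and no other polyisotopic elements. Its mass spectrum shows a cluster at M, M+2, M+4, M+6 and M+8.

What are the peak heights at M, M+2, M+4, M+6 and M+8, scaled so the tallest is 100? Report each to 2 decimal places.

56.04 : 100.00 : 66.92 : 19.90 : 2.22

Expanding (0.6915 + 0.3085)^4:
P(M) = 0.6915^4 = 0.228649
P(M+2) = 4 × 0.6915^3 × 0.3085^1 = 0.408030
P(M+4) = 6 × 0.6915^2 × 0.3085^2 = 0.273052
P(M+6) = 4 × 0.6915^1 × 0.3085^3 = 0.081212
P(M+8) = 0.3085^4 = 0.009058
The M+2 peak is largest (0.408030); scaling to 100 gives 56.04 : 100.00 : 66.92 : 19.90 : 2.22.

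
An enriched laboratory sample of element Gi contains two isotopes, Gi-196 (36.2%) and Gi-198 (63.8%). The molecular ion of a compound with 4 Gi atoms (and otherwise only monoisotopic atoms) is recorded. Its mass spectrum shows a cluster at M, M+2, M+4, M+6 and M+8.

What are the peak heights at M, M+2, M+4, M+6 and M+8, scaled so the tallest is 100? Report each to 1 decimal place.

The 4 Gi atoms are independent, so intensities follow the terms of (0.362 + 0.638)^4.
P(M) = 0.362^4 = 0.017173
P(M+2) = 4 × 0.362^3 × 0.638^1 = 0.121062
P(M+4) = 6 × 0.362^2 × 0.638^2 = 0.320044
P(M+6) = 4 × 0.362^1 × 0.638^3 = 0.376037
P(M+8) = 0.638^4 = 0.165685
The M+6 peak is largest (0.376037); scaling to 100 gives 4.6 : 32.2 : 85.1 : 100.0 : 44.1.

4.6 : 32.2 : 85.1 : 100.0 : 44.1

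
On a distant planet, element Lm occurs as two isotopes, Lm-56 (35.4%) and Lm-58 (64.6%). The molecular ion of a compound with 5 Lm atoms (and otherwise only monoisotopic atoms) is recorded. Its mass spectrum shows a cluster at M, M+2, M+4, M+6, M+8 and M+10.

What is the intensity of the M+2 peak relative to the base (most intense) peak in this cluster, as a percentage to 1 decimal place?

Term probabilities: M 0.0056, M+2 0.0507, M+4 0.1851, M+6 0.3378, M+8 0.3083, M+10 0.1125. Base peak = M+6.
P(M+6) = C(5,3) × 0.354^2 × 0.646^3 = 10 × 0.125316 × 0.26958614 = 0.337835 (base)
P(M+2) = C(5,1) × 0.354^4 × 0.646^1 = 5 × 0.0157041 × 0.6460 = 0.050724
Relative intensity = 0.050724 / 0.337835 × 100 = 15.0

15.0%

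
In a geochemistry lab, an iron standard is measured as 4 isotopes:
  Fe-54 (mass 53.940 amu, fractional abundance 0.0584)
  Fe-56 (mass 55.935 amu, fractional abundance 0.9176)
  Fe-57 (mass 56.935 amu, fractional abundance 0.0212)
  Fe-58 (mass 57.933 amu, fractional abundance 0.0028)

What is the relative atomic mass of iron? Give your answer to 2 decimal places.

Weight each isotope mass by its fractional abundance: 0.0584 × 53.940 + 0.9176 × 55.935 + 0.0212 × 56.935 + 0.0028 × 57.933
= 3.1501 + 51.3260 + 1.2070 + 0.1622 = 55.8453 amu

55.85 amu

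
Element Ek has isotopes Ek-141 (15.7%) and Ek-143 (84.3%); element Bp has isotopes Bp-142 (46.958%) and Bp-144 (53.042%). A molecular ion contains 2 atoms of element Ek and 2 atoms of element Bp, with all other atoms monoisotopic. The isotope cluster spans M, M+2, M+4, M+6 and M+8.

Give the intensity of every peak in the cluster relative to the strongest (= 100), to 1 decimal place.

Element Ek pattern (n=2): 0.024649 : 0.264702 : 0.710649
Element Bp pattern (n=2): 0.22050538 : 0.49814925 : 0.28134538
Convolve the two distributions (both contribute in 2-u steps):
  M: 0.024649×0.22050538 = 0.005435
  M+2: 0.024649×0.49814925 + 0.264702×0.22050538 = 0.070647
  M+4: 0.024649×0.28134538 + 0.264702×0.49814925 + 0.710649×0.22050538 = 0.295498
  M+6: 0.264702×0.28134538 + 0.710649×0.49814925 = 0.428482
  M+8: 0.710649×0.28134538 = 0.199938
Scale to base peak (0.428482) = 100: 1.3 : 16.5 : 69.0 : 100.0 : 46.7

1.3 : 16.5 : 69.0 : 100.0 : 46.7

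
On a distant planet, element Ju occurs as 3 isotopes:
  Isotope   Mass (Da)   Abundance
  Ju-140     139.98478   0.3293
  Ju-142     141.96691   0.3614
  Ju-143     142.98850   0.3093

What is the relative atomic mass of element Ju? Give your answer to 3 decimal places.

Weight each isotope mass by its fractional abundance: 0.3293 × 139.98478 + 0.3614 × 141.96691 + 0.3093 × 142.98850
= 46.096988 + 51.306841 + 44.226343 = 141.630172 Da

141.630 Da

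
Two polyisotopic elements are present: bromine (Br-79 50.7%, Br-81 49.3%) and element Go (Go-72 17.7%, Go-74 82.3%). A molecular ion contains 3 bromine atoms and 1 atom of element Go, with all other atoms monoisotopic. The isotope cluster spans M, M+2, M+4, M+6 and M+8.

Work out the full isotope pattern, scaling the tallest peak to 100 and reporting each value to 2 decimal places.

Bromine pattern (n=3): 0.13032384 : 0.38017547 : 0.36967753 : 0.11982316
Element Go pattern (n=1): 0.1770 : 0.8230
Convolve the two distributions (both contribute in 2-u steps):
  M: 0.13032384×0.1770 = 0.023067
  M+2: 0.13032384×0.8230 + 0.38017547×0.1770 = 0.174548
  M+4: 0.38017547×0.8230 + 0.36967753×0.1770 = 0.378317
  M+6: 0.36967753×0.8230 + 0.11982316×0.1770 = 0.325453
  M+8: 0.11982316×0.8230 = 0.098614
Scale to base peak (0.378317) = 100: 6.10 : 46.14 : 100.00 : 86.03 : 26.07

6.10 : 46.14 : 100.00 : 86.03 : 26.07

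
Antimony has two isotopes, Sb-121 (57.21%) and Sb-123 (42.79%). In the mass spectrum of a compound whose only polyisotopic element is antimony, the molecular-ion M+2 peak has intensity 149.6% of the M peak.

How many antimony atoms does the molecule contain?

With n Sb atoms, P(M+2)/P(M) = C(n,1)·p^(n−1)q / p^n = n·q/p = n · 0.4279/0.5721.
n = 1.496 × 0.5721/0.4279 = 2.00 ≈ 2

2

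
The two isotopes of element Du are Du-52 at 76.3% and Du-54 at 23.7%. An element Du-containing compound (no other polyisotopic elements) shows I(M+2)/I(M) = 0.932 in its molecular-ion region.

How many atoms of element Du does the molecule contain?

For n independent Du atoms, I(M+2)/I(M) = n · (abundance Du-54) / (abundance Du-52) = n · 0.237/0.763.
n = 0.932 × 0.763/0.237 = 3.00 ≈ 3

3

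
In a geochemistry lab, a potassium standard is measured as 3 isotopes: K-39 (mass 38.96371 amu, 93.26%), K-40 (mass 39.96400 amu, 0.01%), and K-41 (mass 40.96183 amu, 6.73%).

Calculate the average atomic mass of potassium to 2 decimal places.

The abundance-weighted mean is 0.9326 × 38.96371 + 0.0001 × 39.96400 + 0.0673 × 40.96183
= 36.337556 + 0.003996 + 2.756731 = 39.098283 amu

39.10 amu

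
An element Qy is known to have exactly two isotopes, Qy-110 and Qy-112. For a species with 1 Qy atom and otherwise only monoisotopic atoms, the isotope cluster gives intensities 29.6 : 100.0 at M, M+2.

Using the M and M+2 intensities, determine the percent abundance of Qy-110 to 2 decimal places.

22.84%

If p is the fraction of Qy that is Qy-110, then I(M+2)/I(M) = [C(1,1)·p^0·(1−p)] / p^1 = 1·(1−p)/p = 100.0/29.6 = 3.3784
(1−p)/p = 3.3784/1 = 3.3784  ⇒  p = 1/(1 + 3.3784) = 0.2284
Qy-110: 22.84%, Qy-112: 77.16%.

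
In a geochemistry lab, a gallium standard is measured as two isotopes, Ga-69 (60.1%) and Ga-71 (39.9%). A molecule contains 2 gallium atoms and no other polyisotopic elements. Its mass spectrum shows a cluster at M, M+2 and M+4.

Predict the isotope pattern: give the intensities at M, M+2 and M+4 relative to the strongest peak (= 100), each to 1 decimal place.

Expanding (0.601 + 0.399)^2:
P(M) = 0.601^2 = 0.361201
P(M+2) = 2 × 0.601^1 × 0.399^1 = 0.479598
P(M+4) = 0.399^2 = 0.159201
The M+2 peak is largest (0.479598); scaling to 100 gives 75.3 : 100.0 : 33.2.

75.3 : 100.0 : 33.2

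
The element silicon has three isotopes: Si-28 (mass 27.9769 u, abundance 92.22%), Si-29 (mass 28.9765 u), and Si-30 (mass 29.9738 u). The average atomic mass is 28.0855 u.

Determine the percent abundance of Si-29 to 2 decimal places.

The remaining 7.78% is split between Si-29 (fraction x) and Si-30 (fraction 0.0778 − x).
Substituting: 28.9765x + 29.9738(0.0778 − x) = 2.28520282
(28.9765 − 29.9738)x = -0.04675882  ⇒  x = 0.04689, y = 0.03091
Si-29: 4.69%, Si-30: 3.09%.

4.69%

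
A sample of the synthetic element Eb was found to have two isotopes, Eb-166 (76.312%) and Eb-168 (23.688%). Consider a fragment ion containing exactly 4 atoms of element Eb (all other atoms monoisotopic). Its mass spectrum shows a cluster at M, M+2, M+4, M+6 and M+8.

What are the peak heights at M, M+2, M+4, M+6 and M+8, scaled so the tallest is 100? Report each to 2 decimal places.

80.54 : 100.00 : 46.56 : 9.64 : 0.75

Expanding (0.76312 + 0.23688)^4:
P(M) = 0.76312^4 = 0.339134
P(M+2) = 4 × 0.76312^3 × 0.23688^1 = 0.421082
P(M+4) = 6 × 0.76312^2 × 0.23688^2 = 0.196062
P(M+6) = 4 × 0.76312^1 × 0.23688^3 = 0.040573
P(M+8) = 0.23688^4 = 0.003149
The M+2 peak is largest (0.421082); scaling to 100 gives 80.54 : 100.00 : 46.56 : 9.64 : 0.75.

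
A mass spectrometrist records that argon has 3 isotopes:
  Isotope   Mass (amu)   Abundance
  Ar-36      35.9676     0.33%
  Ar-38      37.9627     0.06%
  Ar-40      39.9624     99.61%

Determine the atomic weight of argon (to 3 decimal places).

39.948 amu

Ar = Σ fᵢ·mᵢ = 0.0033 × 35.9676 + 0.0006 × 37.9627 + 0.9961 × 39.9624
= 0.11869 + 0.02278 + 39.80655 = 39.94802 amu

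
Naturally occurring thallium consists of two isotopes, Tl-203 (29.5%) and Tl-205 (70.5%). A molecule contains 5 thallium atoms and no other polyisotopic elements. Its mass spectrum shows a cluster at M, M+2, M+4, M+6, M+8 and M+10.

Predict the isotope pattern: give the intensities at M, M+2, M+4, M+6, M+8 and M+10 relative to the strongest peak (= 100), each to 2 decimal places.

The 5 Tl atoms are independent, so intensities follow the terms of (0.295 + 0.705)^5.
P(M) = 0.295^5 = 0.002234
P(M+2) = 5 × 0.295^4 × 0.705^1 = 0.026696
P(M+4) = 10 × 0.295^3 × 0.705^2 = 0.127598
P(M+6) = 10 × 0.295^2 × 0.705^3 = 0.304938
P(M+8) = 5 × 0.295^1 × 0.705^4 = 0.364375
P(M+10) = 0.705^5 = 0.174159
The M+8 peak is largest (0.364375); scaling to 100 gives 0.61 : 7.33 : 35.02 : 83.69 : 100.00 : 47.80.

0.61 : 7.33 : 35.02 : 83.69 : 100.00 : 47.80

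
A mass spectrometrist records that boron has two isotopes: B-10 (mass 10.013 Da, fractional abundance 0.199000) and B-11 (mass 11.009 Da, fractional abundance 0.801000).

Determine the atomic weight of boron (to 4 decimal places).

10.8108 Da

The abundance-weighted mean is 0.199000 × 10.013 + 0.801000 × 11.009
= 1.99259 + 8.81821 = 10.81080 Da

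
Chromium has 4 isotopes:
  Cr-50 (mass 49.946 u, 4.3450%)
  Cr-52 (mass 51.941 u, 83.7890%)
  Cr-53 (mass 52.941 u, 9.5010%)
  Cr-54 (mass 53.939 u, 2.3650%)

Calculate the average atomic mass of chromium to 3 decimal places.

51.997 u

The abundance-weighted mean is 0.043450 × 49.946 + 0.837890 × 51.941 + 0.095010 × 52.941 + 0.023650 × 53.939
= 2.1702 + 43.5208 + 5.0299 + 1.2757 = 51.9966 u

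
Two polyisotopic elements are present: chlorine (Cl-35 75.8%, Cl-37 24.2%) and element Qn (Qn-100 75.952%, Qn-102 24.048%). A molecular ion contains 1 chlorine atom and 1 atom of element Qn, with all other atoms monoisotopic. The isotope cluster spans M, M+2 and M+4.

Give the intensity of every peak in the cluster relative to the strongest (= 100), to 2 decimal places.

Chlorine pattern (n=1): 0.7580 : 0.2420
Element Qn pattern (n=1): 0.75952 : 0.24048
Convolve the two distributions (both contribute in 2-u steps):
  M: 0.7580×0.75952 = 0.575716
  M+2: 0.7580×0.24048 + 0.2420×0.75952 = 0.366088
  M+4: 0.2420×0.24048 = 0.058196
Scale to base peak (0.575716) = 100: 100.00 : 63.59 : 10.11

100.00 : 63.59 : 10.11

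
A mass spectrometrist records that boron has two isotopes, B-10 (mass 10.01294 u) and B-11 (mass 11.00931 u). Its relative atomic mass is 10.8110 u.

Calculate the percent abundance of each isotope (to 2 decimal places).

B-10: 19.90%, B-11: 80.10%

Writing the weighted mean with unknown fraction x of B-10:
10.01294·x + 11.00931·(1 − x) = 10.8110
(10.01294 − 11.00931)·x = 10.8110 − 11.00931
x = -0.19831 / -0.99637 = 0.19903 → 19.90% B-10, 80.10% B-11.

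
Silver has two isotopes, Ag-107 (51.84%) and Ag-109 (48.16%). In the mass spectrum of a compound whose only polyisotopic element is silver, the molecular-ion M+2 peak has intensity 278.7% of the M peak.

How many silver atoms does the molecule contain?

With n Ag atoms, P(M+2)/P(M) = C(n,1)·p^(n−1)q / p^n = n·q/p = n · 0.4816/0.5184.
n = 2.787 × 0.5184/0.4816 = 3.00 ≈ 3

3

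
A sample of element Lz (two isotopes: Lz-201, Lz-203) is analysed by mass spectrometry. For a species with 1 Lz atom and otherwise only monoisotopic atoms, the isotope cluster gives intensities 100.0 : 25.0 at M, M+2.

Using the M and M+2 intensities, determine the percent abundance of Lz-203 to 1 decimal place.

20.0%

Write p for the Lz-201 fraction. I(M+2)/I(M) = [C(1,1)·p^0·(1−p)] / p^1 = 1·(1−p)/p = 25.0/100.0 = 0.2500
(1−p)/p = 0.2500/1 = 0.2500  ⇒  p = 1/(1 + 0.2500) = 0.8000
Lz-201: 80.0%, Lz-203: 20.0%.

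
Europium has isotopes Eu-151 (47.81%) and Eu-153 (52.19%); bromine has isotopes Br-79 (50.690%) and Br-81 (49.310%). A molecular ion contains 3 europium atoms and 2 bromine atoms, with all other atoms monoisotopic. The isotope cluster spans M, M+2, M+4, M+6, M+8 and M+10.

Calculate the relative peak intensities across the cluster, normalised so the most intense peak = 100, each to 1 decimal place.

Europium pattern (n=3): 0.10928391 : 0.3578871 : 0.39067407 : 0.14215492
Bromine pattern (n=2): 0.25694761 : 0.49990478 : 0.24314761
Convolve the two distributions (both contribute in 2-u steps):
  M: 0.10928391×0.25694761 = 0.028080
  M+2: 0.10928391×0.49990478 + 0.3578871×0.25694761 = 0.146590
  M+4: 0.10928391×0.24314761 + 0.3578871×0.49990478 + 0.39067407×0.25694761 = 0.305864
  M+6: 0.3578871×0.24314761 + 0.39067407×0.49990478 + 0.14215492×0.25694761 = 0.318846
  M+8: 0.39067407×0.24314761 + 0.14215492×0.49990478 = 0.166055
  M+10: 0.14215492×0.24314761 = 0.034565
Scale to base peak (0.318846) = 100: 8.8 : 46.0 : 95.9 : 100.0 : 52.1 : 10.8

8.8 : 46.0 : 95.9 : 100.0 : 52.1 : 10.8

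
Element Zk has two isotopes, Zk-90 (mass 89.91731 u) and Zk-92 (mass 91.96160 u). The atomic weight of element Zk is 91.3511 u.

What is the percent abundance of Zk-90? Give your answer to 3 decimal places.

Let x be the fractional abundance of Zk-90; then Zk-92 has abundance 1 − x.
89.91731·x + 91.96160·(1 − x) = 91.3511
(89.91731 − 91.96160)·x = 91.3511 − 91.96160
x = -0.61050 / -2.04429 = 0.29864 → 29.864% Zk-90, 70.136% Zk-92.

29.864%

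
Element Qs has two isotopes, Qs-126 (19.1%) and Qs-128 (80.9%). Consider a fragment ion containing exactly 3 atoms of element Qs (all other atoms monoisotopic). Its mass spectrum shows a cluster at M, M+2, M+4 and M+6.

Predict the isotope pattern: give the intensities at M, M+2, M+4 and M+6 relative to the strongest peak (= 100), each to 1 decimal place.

1.3 : 16.7 : 70.8 : 100.0

Each Qs atom is independently Qs-126 (p = 0.191) or Qs-128 (q = 0.809); the cluster is the binomial expansion (p + q)^3.
P(M) = 0.191^3 = 0.006968
P(M+2) = 3 × 0.191^2 × 0.809^1 = 0.088539
P(M+4) = 3 × 0.191^1 × 0.809^2 = 0.375018
P(M+6) = 0.809^3 = 0.529475
The M+6 peak is largest (0.529475); scaling to 100 gives 1.3 : 16.7 : 70.8 : 100.0.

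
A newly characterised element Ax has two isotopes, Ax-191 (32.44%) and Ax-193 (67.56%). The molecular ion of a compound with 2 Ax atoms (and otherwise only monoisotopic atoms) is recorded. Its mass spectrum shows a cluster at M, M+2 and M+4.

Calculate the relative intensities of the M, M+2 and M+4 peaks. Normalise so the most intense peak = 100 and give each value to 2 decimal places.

Expanding (0.3244 + 0.6756)^2:
P(M) = 0.3244^2 = 0.105235
P(M+2) = 2 × 0.3244^1 × 0.6756^1 = 0.438329
P(M+4) = 0.6756^2 = 0.456435
The M+4 peak is largest (0.456435); scaling to 100 gives 23.06 : 96.03 : 100.00.

23.06 : 96.03 : 100.00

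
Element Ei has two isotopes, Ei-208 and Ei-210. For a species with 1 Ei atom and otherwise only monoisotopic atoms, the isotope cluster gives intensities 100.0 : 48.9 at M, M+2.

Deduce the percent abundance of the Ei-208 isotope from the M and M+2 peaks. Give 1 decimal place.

67.2%

If p is the fraction of Ei that is Ei-208, then I(M+2)/I(M) = [C(1,1)·p^0·(1−p)] / p^1 = 1·(1−p)/p = 48.9/100.0 = 0.4890
(1−p)/p = 0.4890/1 = 0.4890  ⇒  p = 1/(1 + 0.4890) = 0.6716
Ei-208: 67.2%, Ei-210: 32.8%.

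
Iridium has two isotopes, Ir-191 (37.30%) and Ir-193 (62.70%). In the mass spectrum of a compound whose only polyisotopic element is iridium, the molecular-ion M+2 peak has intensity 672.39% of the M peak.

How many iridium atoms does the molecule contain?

4

For n independent Ir atoms, I(M+2)/I(M) = n · (abundance Ir-193) / (abundance Ir-191) = n · 0.6270/0.3730.
n = 6.7239 × 0.3730/0.6270 = 4.00 ≈ 4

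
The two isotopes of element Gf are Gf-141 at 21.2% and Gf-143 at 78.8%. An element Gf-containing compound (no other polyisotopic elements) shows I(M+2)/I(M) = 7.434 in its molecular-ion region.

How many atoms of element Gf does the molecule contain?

2

For n independent Gf atoms, I(M+2)/I(M) = n · (abundance Gf-143) / (abundance Gf-141) = n · 0.788/0.212.
n = 7.434 × 0.212/0.788 = 2.00 ≈ 2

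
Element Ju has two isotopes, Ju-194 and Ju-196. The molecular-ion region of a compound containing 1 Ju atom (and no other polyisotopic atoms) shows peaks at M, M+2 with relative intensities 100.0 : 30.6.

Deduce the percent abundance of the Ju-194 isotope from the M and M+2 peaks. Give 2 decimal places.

Write p for the Ju-194 fraction. I(M+2)/I(M) = [C(1,1)·p^0·(1−p)] / p^1 = 1·(1−p)/p = 30.6/100.0 = 0.3060
(1−p)/p = 0.3060/1 = 0.3060  ⇒  p = 1/(1 + 0.3060) = 0.7657
Ju-194: 76.57%, Ju-196: 23.43%.

76.57%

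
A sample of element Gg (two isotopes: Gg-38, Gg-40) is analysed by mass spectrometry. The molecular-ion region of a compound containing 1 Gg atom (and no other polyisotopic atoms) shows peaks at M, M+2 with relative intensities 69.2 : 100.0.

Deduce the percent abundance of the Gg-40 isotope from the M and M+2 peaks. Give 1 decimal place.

59.1%

Write p for the Gg-38 fraction. I(M+2)/I(M) = [C(1,1)·p^0·(1−p)] / p^1 = 1·(1−p)/p = 100.0/69.2 = 1.4451
(1−p)/p = 1.4451/1 = 1.4451  ⇒  p = 1/(1 + 1.4451) = 0.4090
Gg-38: 40.9%, Gg-40: 59.1%.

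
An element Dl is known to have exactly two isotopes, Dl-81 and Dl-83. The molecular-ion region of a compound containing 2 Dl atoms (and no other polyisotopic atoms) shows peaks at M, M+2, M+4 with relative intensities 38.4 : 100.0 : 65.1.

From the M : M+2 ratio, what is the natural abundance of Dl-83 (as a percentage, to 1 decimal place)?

Write p for the Dl-81 fraction. I(M+2)/I(M) = [C(2,1)·p^1·(1−p)] / p^2 = 2·(1−p)/p = 100.0/38.4 = 2.6042
(1−p)/p = 2.6042/2 = 1.3021  ⇒  p = 1/(1 + 1.3021) = 0.4344
Dl-81: 43.4%, Dl-83: 56.6%.

56.6%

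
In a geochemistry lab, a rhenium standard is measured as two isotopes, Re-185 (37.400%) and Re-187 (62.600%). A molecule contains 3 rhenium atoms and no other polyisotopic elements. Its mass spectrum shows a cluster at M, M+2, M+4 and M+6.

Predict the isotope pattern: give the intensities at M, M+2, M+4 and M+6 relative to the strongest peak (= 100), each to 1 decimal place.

The 3 Re atoms are independent, so intensities follow the terms of (0.37400 + 0.62600)^3.
P(M) = 0.37400^3 = 0.052314
P(M+2) = 3 × 0.37400^2 × 0.62600^1 = 0.262687
P(M+4) = 3 × 0.37400^1 × 0.62600^2 = 0.439685
P(M+6) = 0.62600^3 = 0.245314
The M+4 peak is largest (0.439685); scaling to 100 gives 11.9 : 59.7 : 100.0 : 55.8.

11.9 : 59.7 : 100.0 : 55.8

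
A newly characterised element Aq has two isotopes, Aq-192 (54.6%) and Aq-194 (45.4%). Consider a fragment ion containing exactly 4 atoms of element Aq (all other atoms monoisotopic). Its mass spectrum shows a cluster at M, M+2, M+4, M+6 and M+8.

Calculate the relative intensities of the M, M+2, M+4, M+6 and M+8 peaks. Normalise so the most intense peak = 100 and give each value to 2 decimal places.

Expanding (0.546 + 0.454)^4:
P(M) = 0.546^4 = 0.088873
P(M+2) = 4 × 0.546^3 × 0.454^1 = 0.295593
P(M+4) = 6 × 0.546^2 × 0.454^2 = 0.368679
P(M+6) = 4 × 0.546^1 × 0.454^3 = 0.204371
P(M+8) = 0.454^4 = 0.042484
The M+4 peak is largest (0.368679); scaling to 100 gives 24.11 : 80.18 : 100.00 : 55.43 : 11.52.

24.11 : 80.18 : 100.00 : 55.43 : 11.52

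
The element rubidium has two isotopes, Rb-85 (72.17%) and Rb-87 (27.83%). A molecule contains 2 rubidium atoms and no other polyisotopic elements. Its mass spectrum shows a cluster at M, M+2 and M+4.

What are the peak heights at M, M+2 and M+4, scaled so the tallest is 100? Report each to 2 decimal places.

100.00 : 77.12 : 14.87

Each Rb atom is independently Rb-85 (p = 0.7217) or Rb-87 (q = 0.2783); the cluster is the binomial expansion (p + q)^2.
P(M) = 0.7217^2 = 0.520851
P(M+2) = 2 × 0.7217^1 × 0.2783^1 = 0.401698
P(M+4) = 0.2783^2 = 0.077451
The M peak is largest (0.520851); scaling to 100 gives 100.00 : 77.12 : 14.87.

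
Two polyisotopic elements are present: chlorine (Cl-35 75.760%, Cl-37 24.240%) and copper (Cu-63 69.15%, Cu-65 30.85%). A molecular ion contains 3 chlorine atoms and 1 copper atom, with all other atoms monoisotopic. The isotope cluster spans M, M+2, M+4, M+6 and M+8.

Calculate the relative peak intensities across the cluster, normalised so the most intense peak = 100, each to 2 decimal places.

Chlorine pattern (n=3): 0.4348304 : 0.41738208 : 0.13354464 : 0.01424288
Copper pattern (n=1): 0.6915 : 0.3085
Convolve the two distributions (both contribute in 2-u steps):
  M: 0.4348304×0.6915 = 0.300685
  M+2: 0.4348304×0.3085 + 0.41738208×0.6915 = 0.422765
  M+4: 0.41738208×0.3085 + 0.13354464×0.6915 = 0.221108
  M+6: 0.13354464×0.3085 + 0.01424288×0.6915 = 0.051047
  M+8: 0.01424288×0.3085 = 0.004394
Scale to base peak (0.422765) = 100: 71.12 : 100.00 : 52.30 : 12.07 : 1.04

71.12 : 100.00 : 52.30 : 12.07 : 1.04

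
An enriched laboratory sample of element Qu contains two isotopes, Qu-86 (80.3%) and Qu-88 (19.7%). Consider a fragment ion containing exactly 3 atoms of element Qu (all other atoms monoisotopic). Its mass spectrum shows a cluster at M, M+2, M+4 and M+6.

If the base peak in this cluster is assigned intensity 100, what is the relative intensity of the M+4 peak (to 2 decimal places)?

Binomial terms of (0.803 + 0.197)^3: M 0.5178, M+2 0.3811, M+4 0.0935, M+6 0.0076 → M is the base peak.
P(M) = C(3,0) × 0.803^3 × 0.197^0 = 1 × 0.51778163 × 1.0000 = 0.517782 (base)
P(M+4) = C(3,2) × 0.803^1 × 0.197^2 = 3 × 0.8030 × 0.038809 = 0.093491
Relative intensity = 0.093491 / 0.517782 × 100 = 18.06

18.06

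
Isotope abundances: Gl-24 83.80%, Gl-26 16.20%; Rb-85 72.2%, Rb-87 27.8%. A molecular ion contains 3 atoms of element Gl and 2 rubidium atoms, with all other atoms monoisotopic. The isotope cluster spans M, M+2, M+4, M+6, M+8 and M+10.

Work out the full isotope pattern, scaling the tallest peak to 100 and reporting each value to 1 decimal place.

Element Gl pattern (n=3): 0.58848047 : 0.34129058 : 0.06597742 : 0.00425153
Rubidium pattern (n=2): 0.521284 : 0.401432 : 0.077284
Convolve the two distributions (both contribute in 2-u steps):
  M: 0.58848047×0.521284 = 0.306765
  M+2: 0.58848047×0.401432 + 0.34129058×0.521284 = 0.414144
  M+4: 0.58848047×0.077284 + 0.34129058×0.401432 + 0.06597742×0.521284 = 0.216878
  M+6: 0.34129058×0.077284 + 0.06597742×0.401432 + 0.00425153×0.521284 = 0.055078
  M+8: 0.06597742×0.077284 + 0.00425153×0.401432 = 0.006806
  M+10: 0.00425153×0.077284 = 0.000329
Scale to base peak (0.414144) = 100: 74.1 : 100.0 : 52.4 : 13.3 : 1.6 : 0.1

74.1 : 100.0 : 52.4 : 13.3 : 1.6 : 0.1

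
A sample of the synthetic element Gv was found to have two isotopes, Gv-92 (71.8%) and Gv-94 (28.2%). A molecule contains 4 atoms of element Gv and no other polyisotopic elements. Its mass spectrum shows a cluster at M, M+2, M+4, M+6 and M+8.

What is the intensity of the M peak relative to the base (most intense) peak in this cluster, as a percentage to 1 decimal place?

(0.718 + 0.282)^4 gives M 0.2658, M+2 0.4175, M+4 0.2460, M+6 0.0644, M+8 0.0063; the largest is M+2.
P(M+2) = C(4,1) × 0.718^3 × 0.282^1 = 4 × 0.37014623 × 0.2820 = 0.417525 (base)
P(M) = C(4,0) × 0.718^4 × 0.282^0 = 1 × 0.26576499 × 1.0000 = 0.265765
Relative intensity = 0.265765 / 0.417525 × 100 = 63.7

63.7%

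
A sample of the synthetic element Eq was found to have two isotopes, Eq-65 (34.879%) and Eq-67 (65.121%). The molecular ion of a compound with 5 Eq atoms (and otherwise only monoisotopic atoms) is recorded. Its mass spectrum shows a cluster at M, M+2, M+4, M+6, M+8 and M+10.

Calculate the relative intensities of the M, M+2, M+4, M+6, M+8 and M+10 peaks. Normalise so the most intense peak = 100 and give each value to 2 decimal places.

1.54 : 14.34 : 53.56 : 100.00 : 93.35 : 34.86

Each Eq atom is independently Eq-65 (p = 0.34879) or Eq-67 (q = 0.65121); the cluster is the binomial expansion (p + q)^5.
P(M) = 0.34879^5 = 0.005162
P(M+2) = 5 × 0.34879^4 × 0.65121^1 = 0.048189
P(M+4) = 10 × 0.34879^3 × 0.65121^2 = 0.179943
P(M+6) = 10 × 0.34879^2 × 0.65121^3 = 0.335963
P(M+8) = 5 × 0.34879^1 × 0.65121^4 = 0.313630
P(M+10) = 0.65121^5 = 0.117113
The M+6 peak is largest (0.335963); scaling to 100 gives 1.54 : 14.34 : 53.56 : 100.00 : 93.35 : 34.86.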